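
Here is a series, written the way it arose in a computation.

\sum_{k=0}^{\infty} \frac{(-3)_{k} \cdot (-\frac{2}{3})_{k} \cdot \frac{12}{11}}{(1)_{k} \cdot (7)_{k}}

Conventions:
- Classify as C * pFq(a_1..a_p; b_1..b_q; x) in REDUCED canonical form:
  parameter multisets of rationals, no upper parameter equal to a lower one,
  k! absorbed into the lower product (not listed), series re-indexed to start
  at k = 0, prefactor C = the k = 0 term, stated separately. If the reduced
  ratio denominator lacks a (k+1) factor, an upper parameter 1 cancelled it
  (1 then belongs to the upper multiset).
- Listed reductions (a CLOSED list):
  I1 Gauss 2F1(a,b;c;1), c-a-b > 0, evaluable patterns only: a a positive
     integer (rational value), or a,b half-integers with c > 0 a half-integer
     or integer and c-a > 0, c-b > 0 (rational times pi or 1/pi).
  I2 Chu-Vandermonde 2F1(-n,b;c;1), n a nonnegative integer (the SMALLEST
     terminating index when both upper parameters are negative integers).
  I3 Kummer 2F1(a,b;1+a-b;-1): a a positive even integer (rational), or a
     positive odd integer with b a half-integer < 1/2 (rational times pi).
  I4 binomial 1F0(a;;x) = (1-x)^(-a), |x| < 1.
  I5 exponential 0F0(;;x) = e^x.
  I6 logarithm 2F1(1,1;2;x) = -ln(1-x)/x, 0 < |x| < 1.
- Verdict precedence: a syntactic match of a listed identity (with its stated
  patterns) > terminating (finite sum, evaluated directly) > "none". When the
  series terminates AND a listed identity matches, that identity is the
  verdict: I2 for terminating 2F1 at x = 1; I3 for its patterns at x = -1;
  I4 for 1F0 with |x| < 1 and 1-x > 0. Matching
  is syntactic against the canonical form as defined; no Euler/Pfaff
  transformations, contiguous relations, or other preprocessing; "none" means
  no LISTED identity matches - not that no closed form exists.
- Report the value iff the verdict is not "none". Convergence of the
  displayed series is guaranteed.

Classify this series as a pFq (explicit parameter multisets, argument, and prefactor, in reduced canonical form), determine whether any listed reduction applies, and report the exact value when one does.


The series (x = 1) is 2F1: upper {-3, -\frac{2}{3}}, lower {7}, prefactor \frac{12}{11}. Verdict: Vandermonde's identity (I2) applies (terminating 2F1 at x = 1 with n = 3, b = -2/3, c = 7). Sum: \frac{8671}{6237}.

The tell: with t_0 = \frac{12}{11}, (1)_k (prefactor 12/11) is k! itself.
Step ratio: r(k) = 1 * (k-3) (k-\frac{2}{3}) / [(k+7) (k+1)] - rational in k. x = 1; t_0 = \frac{12}{11}; negate the roots.


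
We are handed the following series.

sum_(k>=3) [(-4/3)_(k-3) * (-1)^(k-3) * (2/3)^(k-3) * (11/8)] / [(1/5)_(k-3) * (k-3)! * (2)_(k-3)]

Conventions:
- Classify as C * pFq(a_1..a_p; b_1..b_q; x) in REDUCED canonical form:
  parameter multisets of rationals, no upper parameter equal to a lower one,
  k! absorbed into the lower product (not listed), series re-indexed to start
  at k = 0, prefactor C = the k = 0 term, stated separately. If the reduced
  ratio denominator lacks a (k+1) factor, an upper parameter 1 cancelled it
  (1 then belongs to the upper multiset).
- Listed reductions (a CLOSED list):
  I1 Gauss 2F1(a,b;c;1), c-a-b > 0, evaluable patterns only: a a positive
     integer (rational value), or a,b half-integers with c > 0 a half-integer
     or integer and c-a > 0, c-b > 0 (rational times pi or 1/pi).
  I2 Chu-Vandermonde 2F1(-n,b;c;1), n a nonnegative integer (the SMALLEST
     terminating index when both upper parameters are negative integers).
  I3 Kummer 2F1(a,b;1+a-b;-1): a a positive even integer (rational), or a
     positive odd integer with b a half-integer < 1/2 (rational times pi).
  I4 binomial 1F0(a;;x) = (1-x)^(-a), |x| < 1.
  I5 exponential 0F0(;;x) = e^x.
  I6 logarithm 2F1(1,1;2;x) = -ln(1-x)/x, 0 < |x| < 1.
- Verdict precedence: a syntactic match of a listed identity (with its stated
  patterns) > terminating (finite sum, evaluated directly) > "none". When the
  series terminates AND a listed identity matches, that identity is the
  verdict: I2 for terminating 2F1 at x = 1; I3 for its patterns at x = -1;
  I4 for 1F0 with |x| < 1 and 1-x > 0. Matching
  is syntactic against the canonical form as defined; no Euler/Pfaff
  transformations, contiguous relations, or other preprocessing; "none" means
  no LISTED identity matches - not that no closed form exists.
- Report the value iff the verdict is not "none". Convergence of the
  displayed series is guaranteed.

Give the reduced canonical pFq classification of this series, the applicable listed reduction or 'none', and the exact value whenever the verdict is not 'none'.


Reduced: x = -2/3, 1F2, upper = {-4/3}, lower = {1/5, 2}, C = 11/8. Verdict: none here - no I1-I6 shape fits x = -2/3 with lower {1/5, 2}.

Structural cue: x = (-2/3) and the (-1)^k factor (C = 11/8) folds into the argument's sign.
Ratio: r(k) = (-2/3) * (k-4/3) / [(k+1/5) (k+2) (k+1)] - rational in k. x = (-2/3); t_0 = 11/8; negate the roots.


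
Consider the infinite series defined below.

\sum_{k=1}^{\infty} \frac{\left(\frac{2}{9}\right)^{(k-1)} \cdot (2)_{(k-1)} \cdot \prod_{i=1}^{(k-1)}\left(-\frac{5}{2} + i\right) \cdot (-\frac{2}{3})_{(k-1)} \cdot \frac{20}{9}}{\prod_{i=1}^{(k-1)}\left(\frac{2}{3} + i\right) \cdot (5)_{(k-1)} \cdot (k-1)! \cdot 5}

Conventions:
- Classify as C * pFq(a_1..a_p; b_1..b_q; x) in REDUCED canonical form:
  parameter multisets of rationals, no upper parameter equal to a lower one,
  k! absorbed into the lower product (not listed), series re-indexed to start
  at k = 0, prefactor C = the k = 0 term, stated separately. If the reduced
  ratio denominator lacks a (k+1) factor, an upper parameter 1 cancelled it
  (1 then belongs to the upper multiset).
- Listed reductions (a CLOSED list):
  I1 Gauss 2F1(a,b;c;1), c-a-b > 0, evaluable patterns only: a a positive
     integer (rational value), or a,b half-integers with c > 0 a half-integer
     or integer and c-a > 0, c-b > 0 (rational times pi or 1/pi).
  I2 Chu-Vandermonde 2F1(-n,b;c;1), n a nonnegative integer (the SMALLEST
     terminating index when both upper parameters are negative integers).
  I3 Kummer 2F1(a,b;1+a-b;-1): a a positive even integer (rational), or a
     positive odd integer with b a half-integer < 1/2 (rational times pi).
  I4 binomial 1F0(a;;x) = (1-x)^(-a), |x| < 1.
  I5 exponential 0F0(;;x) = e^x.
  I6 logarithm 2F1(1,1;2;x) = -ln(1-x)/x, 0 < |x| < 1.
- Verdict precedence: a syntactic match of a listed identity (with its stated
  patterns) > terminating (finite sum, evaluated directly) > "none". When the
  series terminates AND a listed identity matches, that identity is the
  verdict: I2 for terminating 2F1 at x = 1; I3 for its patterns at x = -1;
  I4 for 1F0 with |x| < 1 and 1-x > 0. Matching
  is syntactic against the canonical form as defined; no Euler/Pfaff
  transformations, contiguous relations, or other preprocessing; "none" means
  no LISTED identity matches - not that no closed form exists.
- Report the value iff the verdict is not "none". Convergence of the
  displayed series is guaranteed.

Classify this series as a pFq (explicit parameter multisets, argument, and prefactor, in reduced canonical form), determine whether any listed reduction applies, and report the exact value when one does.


This is \frac{4}{9} * 3F2(-\frac{3}{2}, -\frac{2}{3}, 2; \frac{5}{3}, 5; \frac{2}{9}) in reduced canonical form. Verdict: none. Every listed pattern misses the 3F2 form at \frac{2}{9}, upper {-\frac{3}{2}, -\frac{2}{3}, 2}.

Key observation: x = \frac{2}{9} and the running product (C = 4/9) telescopes to a rising factorial.
Ratio: r(k) = \frac{2}{9} * (k-\frac{3}{2}) (k-\frac{2}{3}) (k+2) / [(k+\frac{5}{3}) (k+5) (k+1)] - rational in k, leading ratio \frac{2}{9}; with t_0 = \frac{4}{9}, classification follows.


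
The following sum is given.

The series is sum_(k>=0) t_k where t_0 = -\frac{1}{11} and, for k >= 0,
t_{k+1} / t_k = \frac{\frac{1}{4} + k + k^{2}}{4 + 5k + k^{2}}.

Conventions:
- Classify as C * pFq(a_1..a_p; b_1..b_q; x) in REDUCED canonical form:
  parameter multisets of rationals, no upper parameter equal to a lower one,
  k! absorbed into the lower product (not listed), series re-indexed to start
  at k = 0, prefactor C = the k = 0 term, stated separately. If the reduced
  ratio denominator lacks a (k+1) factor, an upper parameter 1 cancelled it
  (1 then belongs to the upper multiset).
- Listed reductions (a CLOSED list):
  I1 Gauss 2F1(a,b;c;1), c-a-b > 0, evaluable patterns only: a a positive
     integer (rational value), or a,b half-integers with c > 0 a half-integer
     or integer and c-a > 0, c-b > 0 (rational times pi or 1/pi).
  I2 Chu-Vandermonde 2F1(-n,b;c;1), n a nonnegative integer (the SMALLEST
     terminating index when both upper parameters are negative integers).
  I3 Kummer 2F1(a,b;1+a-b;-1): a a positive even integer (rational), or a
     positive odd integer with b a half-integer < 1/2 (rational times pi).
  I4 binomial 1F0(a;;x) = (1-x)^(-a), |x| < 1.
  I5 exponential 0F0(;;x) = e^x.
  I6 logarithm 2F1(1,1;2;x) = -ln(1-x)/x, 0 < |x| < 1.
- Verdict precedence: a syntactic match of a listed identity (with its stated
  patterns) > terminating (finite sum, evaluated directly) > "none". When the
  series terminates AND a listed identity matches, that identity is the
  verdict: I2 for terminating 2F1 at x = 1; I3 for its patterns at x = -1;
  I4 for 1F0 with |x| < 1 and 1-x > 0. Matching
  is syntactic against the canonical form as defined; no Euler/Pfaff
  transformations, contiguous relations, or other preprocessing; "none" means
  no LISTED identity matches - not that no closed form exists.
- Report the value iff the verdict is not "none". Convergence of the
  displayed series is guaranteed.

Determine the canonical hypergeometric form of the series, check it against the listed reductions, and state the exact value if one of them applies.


Classification (C = -\frac{1}{11}): 2F1 with upper {\frac{1}{2}, \frac{1}{2}}, lower {4}, argument x = 1. Verdict: Gauss (I1, half-integer pattern) applies (x = 1; upper {\frac{1}{2}, \frac{1}{2}} half-integers, c = 4 in the evaluable pattern). Sum: \left(-\frac{256}{825}\right) / \pi.

Structural cue: t_0 being -\frac{1}{11}, roots of the ratio polynomials (C = -1/11, x = 1) are the negated parameters.
Consecutive-term ratio: r(k) = 1 * (k+\frac{1}{2}) (k+\frac{1}{2}) / [(k+4) (k+1)] - poly over poly, x = 1 from leading terms; C = -\frac{1}{11} at k = 0.


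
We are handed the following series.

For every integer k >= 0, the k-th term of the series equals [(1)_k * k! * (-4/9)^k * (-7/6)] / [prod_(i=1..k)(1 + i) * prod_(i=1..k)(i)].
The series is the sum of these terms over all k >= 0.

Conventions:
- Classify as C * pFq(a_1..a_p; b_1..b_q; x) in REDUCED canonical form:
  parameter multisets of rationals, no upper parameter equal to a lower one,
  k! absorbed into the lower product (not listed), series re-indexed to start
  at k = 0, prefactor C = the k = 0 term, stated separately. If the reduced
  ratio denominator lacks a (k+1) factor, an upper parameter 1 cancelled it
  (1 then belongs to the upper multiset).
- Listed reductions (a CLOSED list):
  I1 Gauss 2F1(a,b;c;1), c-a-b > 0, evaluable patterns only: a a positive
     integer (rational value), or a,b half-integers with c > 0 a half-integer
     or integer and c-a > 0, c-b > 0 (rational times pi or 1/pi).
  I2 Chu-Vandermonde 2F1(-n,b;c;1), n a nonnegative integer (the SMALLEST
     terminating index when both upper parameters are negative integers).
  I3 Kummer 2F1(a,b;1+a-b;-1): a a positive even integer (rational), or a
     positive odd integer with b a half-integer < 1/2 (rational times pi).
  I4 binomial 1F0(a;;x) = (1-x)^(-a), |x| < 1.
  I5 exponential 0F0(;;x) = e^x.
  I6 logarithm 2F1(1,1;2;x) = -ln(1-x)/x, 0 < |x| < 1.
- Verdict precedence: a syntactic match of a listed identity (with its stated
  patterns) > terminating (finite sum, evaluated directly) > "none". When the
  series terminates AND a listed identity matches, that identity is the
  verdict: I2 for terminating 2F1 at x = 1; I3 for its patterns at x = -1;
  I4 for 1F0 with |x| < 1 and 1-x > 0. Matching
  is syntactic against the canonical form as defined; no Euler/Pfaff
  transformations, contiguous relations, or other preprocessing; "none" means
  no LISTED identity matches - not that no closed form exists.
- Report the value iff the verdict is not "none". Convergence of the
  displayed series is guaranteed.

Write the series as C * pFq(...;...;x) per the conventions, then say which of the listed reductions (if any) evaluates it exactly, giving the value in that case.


x = -4/9 here; the reduced form reads 2F1, upper {1, 1}, lower {2}, C = -7/6. Verdict: the logarithmic series (I6) matches (the logarithm: parameters (1,1;2), x = -4/9). Its exact value is (-21/8) * ln(13/9).

First insight: t_0 = -7/6 here, and the factorial ratio (C = -7/6, x = -4/9) (k+a-1)!/(a-1)! is a rising factorial (a)_k.
Consecutive-term ratio: r(k) = (-4/9) * (k+1) (k+1) / [(k+2) (k+1)] - poly over poly, x = (-4/9) from leading terms; C = -7/6 at k = 0.


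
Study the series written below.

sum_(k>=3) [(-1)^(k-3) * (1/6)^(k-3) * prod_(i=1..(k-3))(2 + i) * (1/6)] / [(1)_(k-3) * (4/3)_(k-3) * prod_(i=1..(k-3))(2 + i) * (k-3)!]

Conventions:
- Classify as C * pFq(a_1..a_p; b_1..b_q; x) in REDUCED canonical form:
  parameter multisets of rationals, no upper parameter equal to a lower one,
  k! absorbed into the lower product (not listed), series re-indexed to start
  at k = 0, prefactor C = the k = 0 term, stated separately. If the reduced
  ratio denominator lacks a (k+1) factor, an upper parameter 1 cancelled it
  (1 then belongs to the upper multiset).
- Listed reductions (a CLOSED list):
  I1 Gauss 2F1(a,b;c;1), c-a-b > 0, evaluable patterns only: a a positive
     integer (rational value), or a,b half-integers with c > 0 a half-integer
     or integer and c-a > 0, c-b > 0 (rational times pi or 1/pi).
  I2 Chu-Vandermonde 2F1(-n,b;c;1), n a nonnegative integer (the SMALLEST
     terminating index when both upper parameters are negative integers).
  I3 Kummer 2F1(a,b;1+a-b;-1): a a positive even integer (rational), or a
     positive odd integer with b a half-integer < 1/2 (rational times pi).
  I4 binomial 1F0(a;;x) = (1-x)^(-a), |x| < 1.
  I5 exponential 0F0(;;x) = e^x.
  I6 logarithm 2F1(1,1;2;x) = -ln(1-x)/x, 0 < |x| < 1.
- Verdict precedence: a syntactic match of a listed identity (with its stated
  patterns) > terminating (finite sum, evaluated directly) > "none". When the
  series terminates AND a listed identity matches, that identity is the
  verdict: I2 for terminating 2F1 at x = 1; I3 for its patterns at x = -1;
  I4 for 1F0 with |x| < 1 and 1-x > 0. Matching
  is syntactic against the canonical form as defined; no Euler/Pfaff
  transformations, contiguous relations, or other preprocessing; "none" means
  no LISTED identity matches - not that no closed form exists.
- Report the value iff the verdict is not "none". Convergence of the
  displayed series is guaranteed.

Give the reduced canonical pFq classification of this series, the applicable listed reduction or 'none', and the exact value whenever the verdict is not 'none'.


With C = 1/6: the canonical form is 0F2(-; 1, 4/3; -1/6). Verdict: none. Every listed pattern misses the 0F2 form at -1/6, upper {-}.

Key step: t_0 being 1/6, the running product (prefactor 1/6) telescopes to a rising factorial.
Term ratio: r(k) = (-1/6) * 1 / [(k+1) (k+4/3) (k+1)] - rational; roots negated = parameters, x = (-1/6), C = 1/6.


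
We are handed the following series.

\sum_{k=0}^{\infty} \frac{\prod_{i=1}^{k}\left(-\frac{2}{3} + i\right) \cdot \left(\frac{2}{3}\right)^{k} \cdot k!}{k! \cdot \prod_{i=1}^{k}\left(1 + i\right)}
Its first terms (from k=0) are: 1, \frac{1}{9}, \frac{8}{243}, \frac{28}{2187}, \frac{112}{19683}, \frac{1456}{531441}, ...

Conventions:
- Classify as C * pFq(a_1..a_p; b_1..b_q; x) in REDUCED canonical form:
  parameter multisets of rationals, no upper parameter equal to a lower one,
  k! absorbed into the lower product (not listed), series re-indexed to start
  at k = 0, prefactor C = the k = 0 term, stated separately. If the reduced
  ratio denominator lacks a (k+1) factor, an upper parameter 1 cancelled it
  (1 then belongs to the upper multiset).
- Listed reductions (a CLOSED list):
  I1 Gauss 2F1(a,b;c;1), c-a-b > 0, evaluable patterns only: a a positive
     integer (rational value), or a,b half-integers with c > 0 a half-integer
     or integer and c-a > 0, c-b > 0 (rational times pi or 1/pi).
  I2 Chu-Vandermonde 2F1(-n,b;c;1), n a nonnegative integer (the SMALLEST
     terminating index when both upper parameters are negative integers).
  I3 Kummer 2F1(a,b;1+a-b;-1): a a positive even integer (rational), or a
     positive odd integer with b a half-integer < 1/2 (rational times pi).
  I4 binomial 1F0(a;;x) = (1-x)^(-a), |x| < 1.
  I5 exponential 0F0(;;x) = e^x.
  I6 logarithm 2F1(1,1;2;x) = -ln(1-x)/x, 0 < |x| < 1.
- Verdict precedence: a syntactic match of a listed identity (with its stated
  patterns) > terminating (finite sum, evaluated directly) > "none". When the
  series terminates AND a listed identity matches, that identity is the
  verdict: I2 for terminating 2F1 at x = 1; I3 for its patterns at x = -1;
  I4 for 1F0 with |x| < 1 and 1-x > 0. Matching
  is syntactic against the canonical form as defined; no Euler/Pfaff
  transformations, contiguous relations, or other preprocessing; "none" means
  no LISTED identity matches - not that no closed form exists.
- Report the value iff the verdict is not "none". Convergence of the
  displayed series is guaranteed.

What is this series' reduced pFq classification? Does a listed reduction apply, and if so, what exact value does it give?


Classification (C = 1): 2F1 with upper {\frac{1}{3}, 1}, lower {2}, argument x = \frac{2}{3}. Verdict: none. No listed pattern accepts 2F1(\frac{1}{3}, 1; 2; \frac{2}{3}).

Key step: with t_0 = 1, the running product (C = 1) telescopes to a rising factorial.
Term ratio: r(k) = \frac{2}{3} * (k+\frac{1}{3}) (k+1) / [(k+2) (k+1)] - poly over poly, x = \frac{2}{3} from leading terms; C = 1 at k = 0.


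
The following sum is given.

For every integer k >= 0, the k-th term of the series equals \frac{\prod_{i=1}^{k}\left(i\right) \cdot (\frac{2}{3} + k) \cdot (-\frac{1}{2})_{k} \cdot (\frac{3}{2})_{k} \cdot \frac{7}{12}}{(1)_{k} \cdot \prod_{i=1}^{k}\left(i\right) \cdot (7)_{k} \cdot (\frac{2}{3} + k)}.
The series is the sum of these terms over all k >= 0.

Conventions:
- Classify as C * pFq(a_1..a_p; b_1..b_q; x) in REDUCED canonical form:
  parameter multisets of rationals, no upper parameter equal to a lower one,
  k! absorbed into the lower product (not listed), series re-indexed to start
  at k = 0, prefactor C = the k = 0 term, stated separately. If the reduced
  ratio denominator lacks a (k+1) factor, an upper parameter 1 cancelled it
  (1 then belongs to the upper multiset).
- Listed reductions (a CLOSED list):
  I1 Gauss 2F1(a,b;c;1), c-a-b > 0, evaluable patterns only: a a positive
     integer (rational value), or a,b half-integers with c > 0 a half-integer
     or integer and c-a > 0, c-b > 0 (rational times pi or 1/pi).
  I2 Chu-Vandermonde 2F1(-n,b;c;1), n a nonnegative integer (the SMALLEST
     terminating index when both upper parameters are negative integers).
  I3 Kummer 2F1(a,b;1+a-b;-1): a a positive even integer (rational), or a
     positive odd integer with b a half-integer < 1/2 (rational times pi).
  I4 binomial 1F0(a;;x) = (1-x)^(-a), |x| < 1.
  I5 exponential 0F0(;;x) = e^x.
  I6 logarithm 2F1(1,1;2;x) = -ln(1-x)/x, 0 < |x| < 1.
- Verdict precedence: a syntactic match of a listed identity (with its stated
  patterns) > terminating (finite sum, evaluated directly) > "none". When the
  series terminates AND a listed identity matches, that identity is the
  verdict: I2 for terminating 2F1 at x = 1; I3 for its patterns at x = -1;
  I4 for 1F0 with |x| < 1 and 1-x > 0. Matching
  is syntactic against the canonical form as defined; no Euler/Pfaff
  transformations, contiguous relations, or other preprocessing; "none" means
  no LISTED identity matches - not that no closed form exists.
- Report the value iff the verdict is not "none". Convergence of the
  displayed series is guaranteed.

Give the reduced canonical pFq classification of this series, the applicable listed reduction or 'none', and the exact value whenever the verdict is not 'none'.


Classification (C = \frac{7}{12}): 2F1 with upper {-\frac{1}{2}, \frac{3}{2}}, lower {7}, argument x = 1. Verdict at x = 1: Gauss (I1, half-integer pattern) matches (x = 1; upper {-\frac{1}{2}, \frac{3}{2}} half-integers, c = 7 in the evaluable pattern). Value: \frac{131072}{81081} / \pi.

Key step: with t_0 = \frac{7}{12}, the parameter 1 appears in both the upper and lower lists and cancels (alongside the other common factor).
Step ratio: r(k) = 1 * (k-\frac{1}{2}) (k+\frac{3}{2}) / [(k+7) (k+1)] - rational in k, leading ratio 1; with t_0 = \frac{7}{12}, classification follows.


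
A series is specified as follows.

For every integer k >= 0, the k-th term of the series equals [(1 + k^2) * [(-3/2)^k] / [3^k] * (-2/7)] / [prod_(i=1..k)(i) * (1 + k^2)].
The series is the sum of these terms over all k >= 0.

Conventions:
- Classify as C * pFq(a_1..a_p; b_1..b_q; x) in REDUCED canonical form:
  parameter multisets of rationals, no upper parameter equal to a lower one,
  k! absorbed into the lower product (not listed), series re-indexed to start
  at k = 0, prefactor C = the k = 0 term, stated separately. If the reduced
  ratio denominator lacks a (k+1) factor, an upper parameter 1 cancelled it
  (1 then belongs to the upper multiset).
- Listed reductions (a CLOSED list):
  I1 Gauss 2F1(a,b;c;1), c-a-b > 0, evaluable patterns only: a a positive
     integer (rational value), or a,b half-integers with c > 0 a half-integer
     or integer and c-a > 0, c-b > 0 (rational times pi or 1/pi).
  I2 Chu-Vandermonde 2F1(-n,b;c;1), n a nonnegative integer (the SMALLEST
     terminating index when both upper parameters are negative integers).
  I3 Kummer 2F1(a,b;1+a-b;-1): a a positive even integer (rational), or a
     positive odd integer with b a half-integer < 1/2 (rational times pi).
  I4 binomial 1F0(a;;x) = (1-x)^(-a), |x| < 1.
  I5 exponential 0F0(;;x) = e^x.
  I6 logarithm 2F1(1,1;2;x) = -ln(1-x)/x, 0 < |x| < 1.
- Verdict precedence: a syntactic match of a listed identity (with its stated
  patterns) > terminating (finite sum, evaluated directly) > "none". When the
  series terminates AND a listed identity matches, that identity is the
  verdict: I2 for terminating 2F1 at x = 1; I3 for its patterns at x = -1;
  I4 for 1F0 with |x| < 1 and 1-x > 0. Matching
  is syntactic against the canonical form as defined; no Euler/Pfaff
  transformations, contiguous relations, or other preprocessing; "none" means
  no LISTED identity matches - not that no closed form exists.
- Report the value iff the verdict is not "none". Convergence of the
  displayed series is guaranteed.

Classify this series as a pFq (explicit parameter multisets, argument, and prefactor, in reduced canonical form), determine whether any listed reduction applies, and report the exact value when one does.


Structural cue: t_0 = -2/7 here, and striking the common factor k^2 + 1 reduces the term (C = -2/7).
Adjacent-term ratio: r(k) = (-1/2) * 1 / [(k+1)] - poly over poly, x = (-1/2) from leading terms; C = -2/7 at k = 0.

Reduced: x = -1/2, 0F0, upper = {-}, lower = {-}, C = -2/7. Verdict: exponential (I5) applies (the 0F0 exponential series at x = -1/2). Hence: (-2/7) * e^(-1/2).


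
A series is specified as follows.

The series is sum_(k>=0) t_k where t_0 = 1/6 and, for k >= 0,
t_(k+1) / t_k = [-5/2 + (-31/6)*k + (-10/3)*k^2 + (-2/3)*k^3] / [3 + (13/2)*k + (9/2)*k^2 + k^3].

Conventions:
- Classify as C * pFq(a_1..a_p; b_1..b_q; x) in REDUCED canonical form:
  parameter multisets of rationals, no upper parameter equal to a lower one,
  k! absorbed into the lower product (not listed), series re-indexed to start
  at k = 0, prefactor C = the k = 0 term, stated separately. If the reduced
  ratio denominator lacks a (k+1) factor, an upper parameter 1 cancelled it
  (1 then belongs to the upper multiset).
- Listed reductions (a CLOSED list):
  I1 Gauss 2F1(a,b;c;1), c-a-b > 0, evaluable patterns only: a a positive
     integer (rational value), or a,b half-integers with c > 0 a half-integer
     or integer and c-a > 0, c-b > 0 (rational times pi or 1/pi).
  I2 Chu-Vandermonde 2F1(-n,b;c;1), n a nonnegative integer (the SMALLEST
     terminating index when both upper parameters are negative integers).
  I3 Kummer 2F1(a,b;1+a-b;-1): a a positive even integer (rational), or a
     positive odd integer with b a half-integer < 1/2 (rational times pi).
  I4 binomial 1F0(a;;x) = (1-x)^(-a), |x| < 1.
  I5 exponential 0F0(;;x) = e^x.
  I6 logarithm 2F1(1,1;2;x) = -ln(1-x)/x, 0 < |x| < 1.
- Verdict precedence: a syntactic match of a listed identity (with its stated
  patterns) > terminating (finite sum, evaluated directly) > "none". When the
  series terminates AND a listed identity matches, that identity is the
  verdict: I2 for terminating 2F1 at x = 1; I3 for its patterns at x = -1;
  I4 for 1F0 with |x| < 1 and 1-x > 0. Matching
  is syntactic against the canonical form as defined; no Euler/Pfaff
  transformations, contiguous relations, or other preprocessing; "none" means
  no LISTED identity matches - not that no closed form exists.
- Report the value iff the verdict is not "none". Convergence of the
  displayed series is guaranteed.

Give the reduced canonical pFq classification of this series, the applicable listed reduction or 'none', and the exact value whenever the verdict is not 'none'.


Key observation: x = (-2/3) and the ratio is unreduced: k + 3/2 divides both sides (C = 1/6, x = -2/3).
Term ratio: r(k) = (-2/3) * (k+1) (k+5/2) / [(k+2) (k+1)] ; factor over Q: parameters, x = (-2/3), and C = 1/6.

Canonical form: C = 1/6 times 2F1 with upper {1, 5/2}, lower {2}, x = -2/3. Verdict: none. A 2F1 with upper {1, 5/2} fits none of I1-I6 at x = -2/3; the sum runs forever.


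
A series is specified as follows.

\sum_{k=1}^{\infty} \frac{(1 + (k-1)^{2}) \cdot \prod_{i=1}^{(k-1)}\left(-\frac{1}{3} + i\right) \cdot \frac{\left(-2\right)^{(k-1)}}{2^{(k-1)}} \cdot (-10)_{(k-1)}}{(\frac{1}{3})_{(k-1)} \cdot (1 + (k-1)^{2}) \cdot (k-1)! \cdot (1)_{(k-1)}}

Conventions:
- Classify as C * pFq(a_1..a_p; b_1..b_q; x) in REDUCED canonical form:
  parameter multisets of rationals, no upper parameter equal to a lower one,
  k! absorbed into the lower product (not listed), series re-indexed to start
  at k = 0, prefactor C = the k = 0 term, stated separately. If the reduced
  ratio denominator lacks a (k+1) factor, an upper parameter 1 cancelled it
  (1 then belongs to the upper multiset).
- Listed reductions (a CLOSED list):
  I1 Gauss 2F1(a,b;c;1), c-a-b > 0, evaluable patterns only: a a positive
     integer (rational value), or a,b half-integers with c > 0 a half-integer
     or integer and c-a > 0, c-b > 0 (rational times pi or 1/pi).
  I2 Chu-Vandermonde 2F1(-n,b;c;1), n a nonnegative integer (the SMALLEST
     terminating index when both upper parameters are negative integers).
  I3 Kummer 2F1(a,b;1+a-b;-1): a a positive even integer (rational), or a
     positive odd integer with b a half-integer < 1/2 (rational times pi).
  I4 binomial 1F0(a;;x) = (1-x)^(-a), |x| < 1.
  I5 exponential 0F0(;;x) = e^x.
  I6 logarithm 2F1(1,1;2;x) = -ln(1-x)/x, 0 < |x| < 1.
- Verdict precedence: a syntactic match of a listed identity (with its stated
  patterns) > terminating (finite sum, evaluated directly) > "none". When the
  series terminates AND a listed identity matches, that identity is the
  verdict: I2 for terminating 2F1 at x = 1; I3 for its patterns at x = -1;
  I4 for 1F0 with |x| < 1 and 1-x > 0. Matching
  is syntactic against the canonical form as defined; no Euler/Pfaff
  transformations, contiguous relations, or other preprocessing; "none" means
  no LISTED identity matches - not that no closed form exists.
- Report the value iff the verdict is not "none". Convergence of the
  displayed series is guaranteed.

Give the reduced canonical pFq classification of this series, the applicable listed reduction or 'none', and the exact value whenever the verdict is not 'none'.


Key step: t_0 = 1 here, and the running product (C = 1) telescopes to a rising factorial.
Step ratio: r(k) = -1 * (k-10) (k+\frac{2}{3}) / [(k+\frac{1}{3}) (k+1) (k+1)] - rational in k, leading ratio -1; with t_0 = 1, classification follows.

At argument -1: a 2F2 with upper {-10, \frac{2}{3}}, lower {\frac{1}{3}, 1}, scaled by C = 1. Verdict: terminating - the sum ends at index 10 because -10 is a negative integer; exact evaluation follows. Hence: \frac{7116781479169}{41827968000}.


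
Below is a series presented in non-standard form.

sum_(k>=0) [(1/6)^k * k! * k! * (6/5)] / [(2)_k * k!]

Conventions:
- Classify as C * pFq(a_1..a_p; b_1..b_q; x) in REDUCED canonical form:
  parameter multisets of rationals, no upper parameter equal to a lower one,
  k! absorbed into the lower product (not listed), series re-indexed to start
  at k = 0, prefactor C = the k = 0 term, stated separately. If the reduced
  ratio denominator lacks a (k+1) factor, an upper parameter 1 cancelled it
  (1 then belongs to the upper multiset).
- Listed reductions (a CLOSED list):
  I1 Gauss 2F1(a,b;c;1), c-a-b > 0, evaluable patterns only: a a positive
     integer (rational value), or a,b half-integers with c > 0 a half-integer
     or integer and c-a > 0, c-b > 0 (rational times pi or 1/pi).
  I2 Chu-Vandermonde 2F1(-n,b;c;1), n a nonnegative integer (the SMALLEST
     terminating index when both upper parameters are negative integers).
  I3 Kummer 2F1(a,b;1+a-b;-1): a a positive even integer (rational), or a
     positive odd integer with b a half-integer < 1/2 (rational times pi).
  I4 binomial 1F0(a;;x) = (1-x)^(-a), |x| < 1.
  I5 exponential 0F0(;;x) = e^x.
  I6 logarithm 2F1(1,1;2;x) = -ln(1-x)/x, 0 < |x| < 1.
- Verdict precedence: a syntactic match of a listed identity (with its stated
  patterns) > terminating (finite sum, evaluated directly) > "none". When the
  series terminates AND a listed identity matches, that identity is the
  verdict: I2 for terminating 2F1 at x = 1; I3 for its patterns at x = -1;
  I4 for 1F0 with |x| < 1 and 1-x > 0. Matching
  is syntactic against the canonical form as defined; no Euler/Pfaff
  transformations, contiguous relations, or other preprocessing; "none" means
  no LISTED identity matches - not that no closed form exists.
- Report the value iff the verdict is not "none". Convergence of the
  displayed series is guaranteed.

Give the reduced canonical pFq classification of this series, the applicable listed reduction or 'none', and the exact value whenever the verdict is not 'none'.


Structural cue: t_0 = 6/5 here, and the factorial ratio (C = 6/5, x = 1/6) (k+a-1)!/(a-1)! is a rising factorial (a)_k.
Adjacent-term ratio: r(k) = (1/6) * (k+1) (k+1) / [(k+2) (k+1)] - rational in k, leading ratio (1/6); with t_0 = 6/5, classification follows.

Reduced: x = 1/6, 2F1, upper = {1, 1}, lower = {2}, C = 6/5. Verdict: the logarithmic series (I6) fires (the logarithm: parameters (1,1;2), x = 1/6). Value: (-36/5) * ln(5/6).


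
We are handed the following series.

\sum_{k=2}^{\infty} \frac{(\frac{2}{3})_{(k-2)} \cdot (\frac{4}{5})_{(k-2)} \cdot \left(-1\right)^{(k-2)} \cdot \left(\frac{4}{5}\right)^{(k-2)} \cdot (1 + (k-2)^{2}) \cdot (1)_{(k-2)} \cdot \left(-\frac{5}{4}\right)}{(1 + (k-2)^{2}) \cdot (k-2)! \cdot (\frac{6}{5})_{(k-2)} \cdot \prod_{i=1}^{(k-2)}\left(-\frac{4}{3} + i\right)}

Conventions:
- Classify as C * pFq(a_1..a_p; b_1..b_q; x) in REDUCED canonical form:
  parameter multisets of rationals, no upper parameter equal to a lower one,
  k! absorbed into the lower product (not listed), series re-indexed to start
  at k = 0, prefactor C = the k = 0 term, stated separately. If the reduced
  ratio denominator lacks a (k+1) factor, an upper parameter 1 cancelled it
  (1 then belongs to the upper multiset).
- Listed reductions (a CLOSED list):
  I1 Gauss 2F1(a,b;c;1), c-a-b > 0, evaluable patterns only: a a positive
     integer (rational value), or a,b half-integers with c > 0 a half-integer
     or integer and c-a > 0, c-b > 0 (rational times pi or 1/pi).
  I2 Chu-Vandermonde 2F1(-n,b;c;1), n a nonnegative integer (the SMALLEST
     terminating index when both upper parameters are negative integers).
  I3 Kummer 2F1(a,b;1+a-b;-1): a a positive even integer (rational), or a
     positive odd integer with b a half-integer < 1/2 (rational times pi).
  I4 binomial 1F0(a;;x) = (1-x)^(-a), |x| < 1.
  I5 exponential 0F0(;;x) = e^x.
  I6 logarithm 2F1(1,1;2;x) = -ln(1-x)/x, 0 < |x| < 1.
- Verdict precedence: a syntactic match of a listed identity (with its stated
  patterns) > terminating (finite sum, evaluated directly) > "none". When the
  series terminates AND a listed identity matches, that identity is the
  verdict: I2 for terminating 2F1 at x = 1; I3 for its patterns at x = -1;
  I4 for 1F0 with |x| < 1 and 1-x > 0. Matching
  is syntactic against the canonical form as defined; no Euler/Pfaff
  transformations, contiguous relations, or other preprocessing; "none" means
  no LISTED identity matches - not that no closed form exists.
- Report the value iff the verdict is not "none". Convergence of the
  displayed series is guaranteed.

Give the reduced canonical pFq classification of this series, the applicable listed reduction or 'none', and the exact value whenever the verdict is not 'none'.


x = -\frac{4}{5} here; the reduced form reads 3F2, upper {\frac{2}{3}, \frac{4}{5}, 1}, lower {-\frac{1}{3}, \frac{6}{5}}, C = -\frac{5}{4}. Verdict: none here - no I1-I6 shape fits x = -\frac{4}{5} with lower {-\frac{1}{3}, \frac{6}{5}}.

The tell: t_0 being -\frac{5}{4}, striking the common factor k^2 + 1 reduces the term (C = -5/4).
Consecutive-term ratio: r(k) = -\frac{4}{5} * (k+\frac{2}{3}) (k+\frac{4}{5}) (k+1) / [(k-\frac{1}{3}) (k+\frac{6}{5}) (k+1)] - rational in k. x = -\frac{4}{5}; t_0 = -\frac{5}{4}; negate the roots.


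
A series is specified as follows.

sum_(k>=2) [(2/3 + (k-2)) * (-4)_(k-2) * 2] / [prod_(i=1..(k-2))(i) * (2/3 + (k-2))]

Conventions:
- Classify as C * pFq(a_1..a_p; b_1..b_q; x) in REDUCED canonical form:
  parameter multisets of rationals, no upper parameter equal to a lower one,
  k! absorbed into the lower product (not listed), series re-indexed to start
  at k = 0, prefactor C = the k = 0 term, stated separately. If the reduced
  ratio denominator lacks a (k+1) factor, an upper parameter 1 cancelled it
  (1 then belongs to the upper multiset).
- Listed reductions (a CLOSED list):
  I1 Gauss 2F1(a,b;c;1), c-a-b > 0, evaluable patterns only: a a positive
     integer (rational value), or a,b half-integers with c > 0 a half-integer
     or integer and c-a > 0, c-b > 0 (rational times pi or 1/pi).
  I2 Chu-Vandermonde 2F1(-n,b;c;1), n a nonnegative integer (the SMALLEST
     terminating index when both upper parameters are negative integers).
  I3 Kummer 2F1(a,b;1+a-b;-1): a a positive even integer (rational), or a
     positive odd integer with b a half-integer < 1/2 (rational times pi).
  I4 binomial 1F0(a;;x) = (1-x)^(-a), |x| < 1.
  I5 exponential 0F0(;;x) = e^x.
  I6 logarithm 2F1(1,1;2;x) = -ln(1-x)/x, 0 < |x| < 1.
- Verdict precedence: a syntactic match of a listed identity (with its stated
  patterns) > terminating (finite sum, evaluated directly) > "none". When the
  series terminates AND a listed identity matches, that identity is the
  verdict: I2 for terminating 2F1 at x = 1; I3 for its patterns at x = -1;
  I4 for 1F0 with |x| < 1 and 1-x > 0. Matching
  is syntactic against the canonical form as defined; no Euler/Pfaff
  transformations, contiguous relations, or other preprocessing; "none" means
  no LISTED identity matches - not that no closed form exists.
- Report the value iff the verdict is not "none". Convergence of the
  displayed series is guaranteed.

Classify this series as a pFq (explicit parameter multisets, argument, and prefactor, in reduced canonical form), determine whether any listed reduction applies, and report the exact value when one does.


Prefactor 2, argument 1: 1F0 with upper {-4} over lower {-}. Verdict: terminating at k = 4: the factor (-4)_k kills every later term; summing the 5 survivors is exact. Sum: 0.

Key step: x = 1 and the product of the first k integers (C = 2) is k!.
Adjacent-term ratio: r(k) = 1 * (k-4) / [(k+1)] - rational in k, leading ratio 1; with t_0 = 2, classification follows.


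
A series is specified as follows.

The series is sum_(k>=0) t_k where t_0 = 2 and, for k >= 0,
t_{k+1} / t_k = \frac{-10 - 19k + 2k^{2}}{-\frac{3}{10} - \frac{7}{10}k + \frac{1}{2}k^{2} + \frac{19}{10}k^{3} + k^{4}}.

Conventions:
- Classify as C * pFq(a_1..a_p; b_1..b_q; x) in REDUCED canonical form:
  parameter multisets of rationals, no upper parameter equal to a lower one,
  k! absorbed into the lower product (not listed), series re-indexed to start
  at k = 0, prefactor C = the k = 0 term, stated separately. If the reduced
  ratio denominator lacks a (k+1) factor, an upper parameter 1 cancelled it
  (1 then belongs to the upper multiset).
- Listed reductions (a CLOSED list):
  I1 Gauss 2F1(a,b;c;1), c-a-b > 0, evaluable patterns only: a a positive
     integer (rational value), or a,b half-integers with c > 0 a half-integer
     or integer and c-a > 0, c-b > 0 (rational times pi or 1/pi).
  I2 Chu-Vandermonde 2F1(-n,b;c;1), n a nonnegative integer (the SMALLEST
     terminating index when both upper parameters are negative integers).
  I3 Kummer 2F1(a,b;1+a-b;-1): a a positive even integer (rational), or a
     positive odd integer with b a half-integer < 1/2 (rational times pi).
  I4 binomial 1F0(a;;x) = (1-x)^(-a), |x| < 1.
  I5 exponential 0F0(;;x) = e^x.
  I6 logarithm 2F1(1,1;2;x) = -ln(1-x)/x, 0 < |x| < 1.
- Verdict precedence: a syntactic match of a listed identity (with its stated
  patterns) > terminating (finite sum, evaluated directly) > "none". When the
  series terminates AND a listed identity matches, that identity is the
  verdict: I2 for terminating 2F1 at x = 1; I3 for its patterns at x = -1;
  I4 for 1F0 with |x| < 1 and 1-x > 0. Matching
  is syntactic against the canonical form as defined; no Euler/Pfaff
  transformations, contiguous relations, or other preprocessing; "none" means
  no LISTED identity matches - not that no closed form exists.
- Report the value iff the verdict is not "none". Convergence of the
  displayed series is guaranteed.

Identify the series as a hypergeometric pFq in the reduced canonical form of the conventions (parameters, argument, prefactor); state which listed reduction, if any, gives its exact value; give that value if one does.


This is 2 * 1F2(-10; -\frac{3}{5}, 1; 2) in reduced canonical form. Verdict: terminating at k = 10: the factor (-10)_k kills every later term; summing the 11 survivors is exact. Sum: -\frac{270473540309051}{8968709800512}.

Structural cue: x = 2 and factor the ratio over Q (C = 2, x = 2): negated roots = parameters.
Step ratio: r(k) = 2 * (k-10) / [(k-\frac{3}{5}) (k+1) (k+1)] - poly over poly, x = 2 from leading terms; C = 2 at k = 0.


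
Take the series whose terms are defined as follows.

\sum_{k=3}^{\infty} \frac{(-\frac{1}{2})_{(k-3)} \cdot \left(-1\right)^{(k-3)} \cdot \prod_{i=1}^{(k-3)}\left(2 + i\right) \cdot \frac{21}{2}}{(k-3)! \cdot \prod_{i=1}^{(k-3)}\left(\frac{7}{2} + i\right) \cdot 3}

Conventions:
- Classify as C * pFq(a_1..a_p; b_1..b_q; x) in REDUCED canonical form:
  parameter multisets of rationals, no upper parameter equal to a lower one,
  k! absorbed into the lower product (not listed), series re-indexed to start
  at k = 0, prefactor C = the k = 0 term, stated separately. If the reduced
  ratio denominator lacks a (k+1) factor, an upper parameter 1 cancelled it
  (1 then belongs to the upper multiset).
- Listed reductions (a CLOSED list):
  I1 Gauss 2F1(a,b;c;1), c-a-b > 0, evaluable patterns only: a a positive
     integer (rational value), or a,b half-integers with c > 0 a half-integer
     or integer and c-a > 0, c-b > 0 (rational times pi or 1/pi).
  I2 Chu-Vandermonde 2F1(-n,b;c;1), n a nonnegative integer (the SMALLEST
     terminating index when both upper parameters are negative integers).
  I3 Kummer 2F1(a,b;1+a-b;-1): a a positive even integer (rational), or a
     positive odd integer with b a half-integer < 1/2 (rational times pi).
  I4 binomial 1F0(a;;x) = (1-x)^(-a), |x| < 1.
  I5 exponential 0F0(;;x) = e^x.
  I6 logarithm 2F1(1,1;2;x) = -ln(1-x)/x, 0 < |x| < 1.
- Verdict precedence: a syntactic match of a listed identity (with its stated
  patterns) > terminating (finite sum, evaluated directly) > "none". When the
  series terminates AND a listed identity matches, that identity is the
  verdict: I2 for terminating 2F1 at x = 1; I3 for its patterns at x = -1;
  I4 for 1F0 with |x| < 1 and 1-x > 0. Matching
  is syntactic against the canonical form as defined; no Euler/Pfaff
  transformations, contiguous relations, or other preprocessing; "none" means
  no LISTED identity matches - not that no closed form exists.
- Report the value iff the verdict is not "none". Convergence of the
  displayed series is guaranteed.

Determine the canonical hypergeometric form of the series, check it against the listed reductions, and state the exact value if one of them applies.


x = -1 here; the reduced form reads 2F1, upper {-\frac{1}{2}, 3}, lower {\frac{9}{2}}, C = \frac{7}{2}. Verdict: Kummer's theorem (I3) applies (x = -1; c = \frac{9}{2} equals 1+a-b for upper {-\frac{1}{2}, 3}: listed pattern). Value: \frac{735}{512} \cdot \pi.

Key step: t_0 = \frac{7}{2} here, and the lower running product (C = 7/2, x = -1) is a rising factorial.
Consecutive-term ratio: r(k) = -1 * (k-\frac{1}{2}) (k+3) / [(k+\frac{9}{2}) (k+1)] ; factor over Q: parameters, x = -1, and C = \frac{7}{2}.
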